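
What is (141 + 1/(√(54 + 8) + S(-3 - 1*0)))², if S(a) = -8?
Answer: 37569/2 - 137*√62 ≈ 17706.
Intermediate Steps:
(141 + 1/(√(54 + 8) + S(-3 - 1*0)))² = (141 + 1/(√(54 + 8) - 8))² = (141 + 1/(√62 - 8))² = (141 + 1/(-8 + √62))²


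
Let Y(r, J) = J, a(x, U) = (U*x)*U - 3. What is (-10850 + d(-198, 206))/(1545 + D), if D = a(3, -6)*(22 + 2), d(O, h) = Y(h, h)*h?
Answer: 31586/4065 ≈ 7.7702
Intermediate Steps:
a(x, U) = -3 + x*U² (a(x, U) = x*U² - 3 = -3 + x*U²)
d(O, h) = h² (d(O, h) = h*h = h²)
D = 2520 (D = (-3 + 3*(-6)²)*(22 + 2) = (-3 + 3*36)*24 = (-3 + 108)*24 = 105*24 = 2520)
(-10850 + d(-198, 206))/(1545 + D) = (-10850 + 206²)/(1545 + 2520) = (-10850 + 42436)/4065 = 31586*(1/4065) = 31586/4065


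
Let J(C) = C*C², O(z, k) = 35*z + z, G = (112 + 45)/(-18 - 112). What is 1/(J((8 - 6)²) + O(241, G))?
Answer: 1/8740 ≈ 0.00011442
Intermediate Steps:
G = -157/130 (G = 157/(-130) = 157*(-1/130) = -157/130 ≈ -1.2077)
O(z, k) = 36*z
J(C) = C³
1/(J((8 - 6)²) + O(241, G)) = 1/(((8 - 6)²)³ + 36*241) = 1/((2²)³ + 8676) = 1/(4³ + 8676) = 1/(64 + 8676) = 1/8740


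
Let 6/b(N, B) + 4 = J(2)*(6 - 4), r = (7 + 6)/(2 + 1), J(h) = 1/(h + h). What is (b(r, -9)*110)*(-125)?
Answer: 165000/7 ≈ 23571.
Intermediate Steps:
J(h) = 1/(2*h)
r = 13/3 ≈ 4.3333
b(N, B) = -12/7 (b(N, B) = 6/(-4 + ((½)/2)*(6 - 4)) = 6/(-4 + ((½)*(½))*2) = 6/(-4 + (¼)*2) = 6/(-4 + ½) = 6/(-7/2) = 6*(-2/7) = -12/7)
(b(r, -9)*110)*(-125) = -12/7*110*(-125) = -1320/7*(-125) = 165000/7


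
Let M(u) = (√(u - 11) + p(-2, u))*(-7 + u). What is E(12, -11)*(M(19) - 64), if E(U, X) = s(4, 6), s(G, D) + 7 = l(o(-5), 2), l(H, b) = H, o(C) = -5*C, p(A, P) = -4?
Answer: -2016 + 432*√2 ≈ -1405.1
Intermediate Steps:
s(G, D) = 18 (s(G, D) = -7 - 5*(-5) = -7 + 25 = 18)
E(U, X) = 18
M(u) = (-7 + u)*(-4 + √(-11 + u)) (M(u) = (√(u - 11) - 4)*(-7 + u) = (√(-11 + u) - 4)*(-7 + u) = (-4 + √(-11 + u))*(-7 + u) = (-7 + u)*(-4 + √(-11 + u)))
E(12, -11)*(M(19) - 64) = 18*((28 - 7*√(-11 + 19) - 4*19 + 19*√(-11 + 19)) - 64) = 18*((28 - 14*√2 - 76 + 19*√8) - 64) = 18*((28 - 14*√2 - 76 + 19*(2*√2)) - 64) = 18*((28 - 14*√2 - 76 + 38*√2) - 64) = 18*((-48 + 24*√2) - 64) = 18*(-112 + 24*√2) = -2016 + 432*√2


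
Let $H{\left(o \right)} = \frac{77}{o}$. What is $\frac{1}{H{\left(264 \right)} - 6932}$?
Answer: $- \frac{24}{166361} \approx -0.00014426$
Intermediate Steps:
$\frac{1}{H{\left(264 \right)} - 6932} = \frac{1}{\frac{77}{264} - 6932} = \frac{1}{77 \cdot \frac{1}{264} - 6932} = \frac{1}{\frac{7}{24} - 6932} = \frac{1}{- \frac{166361}{24}} = - \frac{24}{166361}$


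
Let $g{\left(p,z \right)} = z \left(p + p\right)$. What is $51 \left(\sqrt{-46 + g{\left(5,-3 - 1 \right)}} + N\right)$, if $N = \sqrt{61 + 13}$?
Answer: $51 \sqrt{74} + 51 i \sqrt{86} \approx 438.72 + 472.95 i$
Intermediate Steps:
$g{\left(p,z \right)} = 2 p z$ ($g{\left(p,z \right)} = z 2 p = 2 p z$)
$N = \sqrt{74} \approx 8.6023$
$51 \left(\sqrt{-46 + g{\left(5,-3 - 1 \right)}} + N\right) = 51 \left(\sqrt{-46 + 2 \cdot 5 \left(-3 - 1\right)} + \sqrt{74}\right) = 51 \left(\sqrt{-46 + 2 \cdot 5 \left(-4\right)} + \sqrt{74}\right) = 51 \left(\sqrt{-46 - 40} + \sqrt{74}\right) = 51 \left(\sqrt{-86} + \sqrt{74}\right) = 51 \left(i \sqrt{86} + \sqrt{74}\right) = 51 \left(\sqrt{74} + i \sqrt{86}\right) = 51 \sqrt{74} + 51 i \sqrt{86}$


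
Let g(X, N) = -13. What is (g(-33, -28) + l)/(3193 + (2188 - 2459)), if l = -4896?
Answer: -4909/2922 ≈ -1.6800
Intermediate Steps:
(g(-33, -28) + l)/(3193 + (2188 - 2459)) = (-13 - 4896)/(3193 + (2188 - 2459)) = -4909/(3193 - 271) = -4909/2922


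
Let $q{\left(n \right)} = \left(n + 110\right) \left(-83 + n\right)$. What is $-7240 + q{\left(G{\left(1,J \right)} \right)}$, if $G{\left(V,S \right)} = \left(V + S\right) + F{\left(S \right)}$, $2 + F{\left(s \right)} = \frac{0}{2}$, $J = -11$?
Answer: $-16550$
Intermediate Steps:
$F{\left(s \right)} = -2$ ($F{\left(s \right)} = -2 + \frac{0}{2} = -2 + 0 \cdot \frac{1}{2} = -2 + 0 = -2$)
$G{\left(V,S \right)} = -2 + S + V$ ($G{\left(V,S \right)} = \left(V + S\right) - 2 = \left(S + V\right) - 2 = -2 + S + V$)
$q{\left(n \right)} = \left(-83 + n\right) \left(110 + n\right)$ ($q{\left(n \right)} = \left(110 + n\right) \left(-83 + n\right) = \left(-83 + n\right) \left(110 + n\right)$)
$-7240 + q{\left(G{\left(1,J \right)} \right)} = -7240 + \left(-9130 + \left(-2 - 11 + 1\right)^{2} + 27 \left(-2 - 11 + 1\right)\right) = -7240 + \left(-9130 + \left(-12\right)^{2} + 27 \left(-12\right)\right) = -7240 - 9310 = -16550$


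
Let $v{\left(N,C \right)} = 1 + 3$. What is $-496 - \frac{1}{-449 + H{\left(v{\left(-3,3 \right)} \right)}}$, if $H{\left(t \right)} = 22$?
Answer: $- \frac{211791}{427} \approx -496.0$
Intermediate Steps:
$v{\left(N,C \right)} = 4$
$-496 - \frac{1}{-449 + H{\left(v{\left(-3,3 \right)} \right)}} = -496 - \frac{1}{-449 + 22} = -496 - \frac{1}{-427} = -496 - - \frac{1}{427} = -496 + \frac{1}{427} = - \frac{211791}{427}$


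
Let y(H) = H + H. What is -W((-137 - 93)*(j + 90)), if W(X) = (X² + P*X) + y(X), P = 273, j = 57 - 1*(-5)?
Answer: -1212587600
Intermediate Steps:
y(H) = 2*H
j = 62 (j = 57 + 5 = 62)
W(X) = X² + 275*X (W(X) = (X² + 273*X) + 2*X = X² + 275*X)
-W((-137 - 93)*(j + 90)) = -(-137 - 93)*(62 + 90)*(275 + (-137 - 93)*(62 + 90)) = -(-230*152)*(275 - 230*152) = -(-34960)*(275 - 34960) = -(-34960)*(-34685) = -1*1212587600 = -1212587600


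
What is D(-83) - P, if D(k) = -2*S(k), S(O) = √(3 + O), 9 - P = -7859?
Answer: -7868 - 8*I*√5 ≈ -7868.0 - 17.889*I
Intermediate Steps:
P = 7868 (P = 9 - 1*(-7859) = 9 + 7859 = 7868)
D(k) = -2*√(3 + k)
D(-83) - P = -2*√(3 - 83) - 1*7868 = -8*I*√5 - 7868 = -7868 - 8*I*√5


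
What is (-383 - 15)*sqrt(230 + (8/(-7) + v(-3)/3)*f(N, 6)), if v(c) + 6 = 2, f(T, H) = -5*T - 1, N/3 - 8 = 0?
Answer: -398*sqrt(233562)/21 ≈ -9159.4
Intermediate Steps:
N = 24 (N = 24 + 3*0 = 24 + 0 = 24)
f(T, H) = -1 - 5*T
v(c) = -4 (v(c) = -6 + 2 = -4)
(-383 - 15)*sqrt(230 + (8/(-7) + v(-3)/3)*f(N, 6)) = (-383 - 15)*sqrt(230 + (8/(-7) - 4/3)*(-1 - 5*24)) = -398*sqrt(230 + (8*(-1/7) - 4*1/3)*(-1 - 120)) = -398*sqrt(230 + (-8/7 - 4/3)*(-121)) = -398*sqrt(230 - 52/21*(-121)) = -398*sqrt(230 + 6292/21) = -398*sqrt(233562)/21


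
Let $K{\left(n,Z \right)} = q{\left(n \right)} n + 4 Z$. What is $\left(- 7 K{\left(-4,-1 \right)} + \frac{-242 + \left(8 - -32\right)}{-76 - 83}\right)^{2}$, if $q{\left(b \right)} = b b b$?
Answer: $\frac{78553515076}{25281} \approx 3.1072 \cdot 10^{6}$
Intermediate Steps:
$q{\left(b \right)} = b^{3}$ ($q{\left(b \right)} = b^{2} b = b^{3}$)
$K{\left(n,Z \right)} = n^{4} + 4 Z$ ($K{\left(n,Z \right)} = n^{3} n + 4 Z = n^{4} + 4 Z$)
$\left(- 7 K{\left(-4,-1 \right)} + \frac{-242 + \left(8 - -32\right)}{-76 - 83}\right)^{2} = \left(- 7 \left(\left(-4\right)^{4} + 4 \left(-1\right)\right) + \frac{-242 + \left(8 - -32\right)}{-76 - 83}\right)^{2} = \left(- 7 \left(256 - 4\right) + \frac{-242 + \left(8 + 32\right)}{-159}\right)^{2} = \left(\left(-7\right) 252 + \left(-242 + 40\right) \left(- \frac{1}{159}\right)\right)^{2} = \left(-1764 - - \frac{202}{159}\right)^{2} = \left(-1764 + \frac{202}{159}\right)^{2} = \left(- \frac{280274}{159}\right)^{2} = \frac{78553515076}{25281}$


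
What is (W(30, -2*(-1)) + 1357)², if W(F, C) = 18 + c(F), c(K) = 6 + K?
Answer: 1990921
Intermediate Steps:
W(F, C) = 24 + F (W(F, C) = 18 + (6 + F) = 24 + F)
(W(30, -2*(-1)) + 1357)² = ((24 + 30) + 1357)² = (54 + 1357)² = 1411² = 1990921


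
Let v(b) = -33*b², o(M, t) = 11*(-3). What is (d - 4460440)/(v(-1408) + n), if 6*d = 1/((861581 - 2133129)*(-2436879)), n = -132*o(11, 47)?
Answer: 7538813360268296989/110564478365561095392 ≈ 0.068185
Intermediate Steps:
o(M, t) = -33
n = 4356 (n = -132*(-33) = 4356)
d = 1/18591651712152 (d = (1/((861581 - 2133129)*(-2436879)))/6 = (-1/2436879/(-1271548))/6 = (-1/1271548*(-1/2436879))/6 = (⅙)*(1/3098608618692) = 1/18591651712152 ≈ 5.3788e-14)
(d - 4460440)/(v(-1408) + n) = (1/18591651712152 - 4460440)/(-33*(-1408)² + 4356) = -82926946962951266879/(18591651712152*(-33*1982464 + 4356)) = -82926946962951266879/(18591651712152*(-65421312 + 4356)) = -82926946962951266879/18591651712152/(-65416956) = -82926946962951266879/18591651712152*(-1/65416956) = 7538813360268296989/110564478365561095392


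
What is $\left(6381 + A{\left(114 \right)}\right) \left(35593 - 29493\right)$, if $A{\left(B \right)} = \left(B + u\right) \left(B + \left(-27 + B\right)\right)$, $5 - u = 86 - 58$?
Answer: $150499200$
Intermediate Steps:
$u = -23$ ($u = 5 - \left(86 - 58\right) = 5 - 28 = -23$)
$A{\left(B \right)} = \left(-27 + 2 B\right) \left(-23 + B\right)$ ($A{\left(B \right)} = \left(B - 23\right) \left(B + \left(-27 + B\right)\right) = \left(-23 + B\right) \left(-27 + 2 B\right) = \left(-27 + 2 B\right) \left(-23 + B\right)$)
$\left(6381 + A{\left(114 \right)}\right) \left(35593 - 29493\right) = \left(6381 + \left(621 - 8322 + 2 \cdot 114^{2}\right)\right) \left(35593 - 29493\right) = \left(6381 + \left(621 - 8322 + 2 \cdot 12996\right)\right) 6100 = \left(6381 + \left(621 - 8322 + 25992\right)\right) 6100 = \left(6381 + 18291\right) 6100 = 24672 \cdot 6100 = 150499200$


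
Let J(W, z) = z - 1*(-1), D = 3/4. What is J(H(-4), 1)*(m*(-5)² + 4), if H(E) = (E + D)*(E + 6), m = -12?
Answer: -592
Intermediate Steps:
D = ¾ (D = 3*(¼) = ¾ ≈ 0.75000)
H(E) = (6 + E)*(¾ + E) (H(E) = (E + ¾)*(E + 6) = (¾ + E)*(6 + E) = (6 + E)*(¾ + E))
J(W, z) = 1 + z (J(W, z) = z + 1 = 1 + z)
J(H(-4), 1)*(m*(-5)² + 4) = (1 + 1)*(-12*(-5)² + 4) = 2*(-12*25 + 4) = 2*(-300 + 4) = 2*(-296) = -592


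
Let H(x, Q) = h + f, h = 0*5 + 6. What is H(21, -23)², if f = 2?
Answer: 64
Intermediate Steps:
h = 6 (h = 0 + 6 = 6)
H(x, Q) = 8 (H(x, Q) = 6 + 2 = 8)
H(21, -23)² = 8² = 64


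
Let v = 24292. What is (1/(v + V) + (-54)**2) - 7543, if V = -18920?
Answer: -24856243/5372 ≈ -4627.0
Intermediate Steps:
(1/(v + V) + (-54)**2) - 7543 = (1/(24292 - 18920) + (-54)**2) - 7543 = (1/5372 + 2916) - 7543 = 15664753/5372 - 7543 = -24856243/5372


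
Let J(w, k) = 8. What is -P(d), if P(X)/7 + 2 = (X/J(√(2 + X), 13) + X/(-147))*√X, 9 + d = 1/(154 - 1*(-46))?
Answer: 14 + 35723*I*√3598/96000 ≈ 14.0 + 22.321*I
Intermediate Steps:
d = -1799/200 (d = -9 + 1/(154 - 1*(-46)) = -9 + 1/(154 + 46) = -9 + 1/200 = -1799/200 ≈ -8.9950)
P(X) = -14 + 139*X^(3/2)/168 (P(X) = -14 + 7*((X/8 + X/(-147))*√X) = -14 + 7*((X*(⅛) + X*(-1/147))*√X) = -14 + 7*((X/8 - X/147)*√X) = -14 + 7*((139*X/1176)*√X) = -14 + 7*(139*X^(3/2)/1176) = -14 + 139*X^(3/2)/168)
-P(d) = -(-14 + 139*(-1799/200)^(3/2)/168) = -(-14 + 139*(-1799*I*√3598/4000)/168) = -(-14 - 35723*I*√3598/96000) = 14 + 35723*I*√3598/96000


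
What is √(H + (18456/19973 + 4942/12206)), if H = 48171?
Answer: 10*√7157658717548785493/121895219 ≈ 219.48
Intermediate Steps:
√(H + (18456/19973 + 4942/12206)) = √(48171 + (18456/19973 + 4942/12206)) = √(48171 + (18456*(1/19973) + 4942*(1/12206))) = √(48171 + (18456/19973 + 2471/6103)) = √(48171 + 161990251/121895219) = √(5871976584700/121895219) = 10*√7157658717548785493/121895219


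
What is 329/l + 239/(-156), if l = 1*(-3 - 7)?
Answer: -26857/780 ≈ -34.432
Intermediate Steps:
l = -10 (l = 1*(-10) = -10)
329/l + 239/(-156) = 329/(-10) + 239/(-156) = 329*(-⅒) + 239*(-1/156) = -329/10 - 239/156 = -26857/780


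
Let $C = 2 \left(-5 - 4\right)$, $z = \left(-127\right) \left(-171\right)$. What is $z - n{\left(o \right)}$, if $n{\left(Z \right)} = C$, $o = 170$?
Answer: $21735$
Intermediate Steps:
$z = 21717$
$C = -18$ ($C = 2 \left(-9\right) = -18$)
$n{\left(Z \right)} = -18$
$z - n{\left(o \right)} = 21717 - -18 = 21717 + 18 = 21735$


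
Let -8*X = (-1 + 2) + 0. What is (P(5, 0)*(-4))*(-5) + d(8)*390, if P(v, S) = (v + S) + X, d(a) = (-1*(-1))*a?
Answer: 6435/2 ≈ 3217.5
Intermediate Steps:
d(a) = a (d(a) = 1*a = a)
X = -⅛ (X = -((-1 + 2) + 0)/8 = -(1 + 0)/8 = -⅛*1 = -⅛ ≈ -0.12500)
P(v, S) = -⅛ + S + v (P(v, S) = (v + S) - ⅛ = (S + v) - ⅛ = -⅛ + S + v)
(P(5, 0)*(-4))*(-5) + d(8)*390 = ((-⅛ + 0 + 5)*(-4))*(-5) + 8*390 = ((39/8)*(-4))*(-5) + 3120 = -39/2*(-5) + 3120 = 195/2 + 3120 = 6435/2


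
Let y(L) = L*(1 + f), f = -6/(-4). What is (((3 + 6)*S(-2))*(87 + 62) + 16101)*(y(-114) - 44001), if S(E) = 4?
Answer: -950598990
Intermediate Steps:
f = 3/2 (f = -6*(-¼) = 3/2 ≈ 1.5000)
y(L) = 5*L/2 (y(L) = L*(1 + 3/2) = L*(5/2) = 5*L/2)
(((3 + 6)*S(-2))*(87 + 62) + 16101)*(y(-114) - 44001) = (((3 + 6)*4)*(87 + 62) + 16101)*((5/2)*(-114) - 44001) = ((9*4)*149 + 16101)*(-285 - 44001) = (36*149 + 16101)*(-44286) = (5364 + 16101)*(-44286) = 21465*(-44286) = -950598990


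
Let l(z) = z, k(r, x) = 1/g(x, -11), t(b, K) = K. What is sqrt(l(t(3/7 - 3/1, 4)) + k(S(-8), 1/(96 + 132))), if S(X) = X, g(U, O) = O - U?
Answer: 4*sqrt(1538017)/2509 ≈ 1.9772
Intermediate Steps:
k(r, x) = 1/(-11 - x)
sqrt(l(t(3/7 - 3/1, 4)) + k(S(-8), 1/(96 + 132))) = sqrt(4 - 1/(11 + 1/(96 + 132))) = sqrt(4 - 1/(11 + 1/228)) = sqrt(4 - 1/2509/228) = sqrt(4 - 1*228/2509) = sqrt(4 - 228/2509) = sqrt(9808/2509) = 4*sqrt(1538017)/2509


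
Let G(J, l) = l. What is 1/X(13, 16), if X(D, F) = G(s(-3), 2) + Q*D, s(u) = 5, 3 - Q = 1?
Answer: 1/28 ≈ 0.035714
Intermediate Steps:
Q = 2 (Q = 3 - 1*1 = 3 - 1 = 2)
X(D, F) = 2 + 2*D
1/X(13, 16) = 1/(2 + 2*13) = 1/(2 + 26) = 1/28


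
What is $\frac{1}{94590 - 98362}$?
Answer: $- \frac{1}{3772} \approx -0.00026511$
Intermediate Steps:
$\frac{1}{94590 - 98362} = \frac{1}{-3772} = - \frac{1}{3772}$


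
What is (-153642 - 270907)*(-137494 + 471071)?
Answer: -141619781773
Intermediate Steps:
(-153642 - 270907)*(-137494 + 471071) = -424549*333577 = -141619781773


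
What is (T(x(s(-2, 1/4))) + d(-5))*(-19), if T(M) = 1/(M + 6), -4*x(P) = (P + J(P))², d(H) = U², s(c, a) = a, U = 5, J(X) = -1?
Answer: -179341/375 ≈ -478.24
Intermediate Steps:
d(H) = 25 (d(H) = 5² = 25)
x(P) = -(-1 + P)²/4 (x(P) = -(P - 1)²/4 = -(-1 + P)²/4)
T(M) = 1/(6 + M)
(T(x(s(-2, 1/4))) + d(-5))*(-19) = (1/(6 - (-1 + 1/4)²/4) + 25)*(-19) = (1/(6 - (-1 + ¼)²/4) + 25)*(-19) = (1/(6 - (-¾)²/4) + 25)*(-19) = (1/(6 - ¼*9/16) + 25)*(-19) = (1/(6 - 9/64) + 25)*(-19) = (1/(375/64) + 25)*(-19) = (64/375 + 25)*(-19) = (9439/375)*(-19) = -179341/375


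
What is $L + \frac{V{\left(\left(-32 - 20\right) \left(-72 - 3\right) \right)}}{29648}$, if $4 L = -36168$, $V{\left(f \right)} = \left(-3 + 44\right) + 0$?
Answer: $- \frac{268077175}{29648} \approx -9042.0$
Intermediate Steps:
$V{\left(f \right)} = 41$ ($V{\left(f \right)} = 41 + 0 = 41$)
$L = -9042$ ($L = \frac{1}{4} \left(-36168\right) = -9042$)
$L + \frac{V{\left(\left(-32 - 20\right) \left(-72 - 3\right) \right)}}{29648} = -9042 + \frac{41}{29648} = - \frac{268077175}{29648}$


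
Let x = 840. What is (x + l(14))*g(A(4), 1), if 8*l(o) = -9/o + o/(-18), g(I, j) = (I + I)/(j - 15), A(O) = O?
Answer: -846541/1764 ≈ -479.90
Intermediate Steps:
g(I, j) = 2*I/(-15 + j) (g(I, j) = (2*I)/(-15 + j) = 2*I/(-15 + j))
l(o) = -9/(8*o) - o/144 (l(o) = (-9/o + o/(-18))/8 = (-9/o + o*(-1/18))/8 = (-9/o - o/18)/8 = -9/(8*o) - o/144)
(x + l(14))*g(A(4), 1) = (840 + (1/144)*(-162 - 1*14**2)/14)*(2*4/(-15 + 1)) = (840 + (1/144)*(1/14)*(-162 - 1*196))*(2*4/(-14)) = (840 + (1/144)*(1/14)*(-162 - 196))*(2*4*(-1/14)) = (840 + (1/144)*(1/14)*(-358))*(-4/7) = (840 - 179/1008)*(-4/7) = (846541/1008)*(-4/7) = -846541/1764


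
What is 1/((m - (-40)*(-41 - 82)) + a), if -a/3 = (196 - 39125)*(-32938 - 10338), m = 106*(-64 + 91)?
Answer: -1/5054076270 ≈ -1.9786e-10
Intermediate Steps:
m = 2862 (m = 106*27 = 2862)
a = -5054074212 (a = -3*(196 - 39125)*(-32938 - 10338) = -(-116787)*(-43276) = -3*1684691404 = -5054074212)
1/((m - (-40)*(-41 - 82)) + a) = 1/((2862 - (-40)*(-41 - 82)) - 5054074212) = 1/((2862 - (-40)*(-123)) - 5054074212) = 1/((2862 - 1*4920) - 5054074212) = 1/((2862 - 4920) - 5054074212) = 1/(-2058 - 5054074212) = 1/(-5054076270) = -1/5054076270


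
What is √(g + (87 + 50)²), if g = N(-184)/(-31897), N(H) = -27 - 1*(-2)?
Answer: √19095930669746/31897 ≈ 137.00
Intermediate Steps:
N(H) = -25 (N(H) = -27 + 2 = -25)
g = 25/31897 (g = -25/(-31897) = -25*(-1/31897) = 25/31897 ≈ 0.00078377)
√(g + (87 + 50)²) = √(25/31897 + (87 + 50)²) = √(25/31897 + 137²) = √(25/31897 + 18769) = √(598674818/31897) = √19095930669746/31897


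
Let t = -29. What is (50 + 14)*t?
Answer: -1856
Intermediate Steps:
(50 + 14)*t = (50 + 14)*(-29) = 64*(-29) = -1856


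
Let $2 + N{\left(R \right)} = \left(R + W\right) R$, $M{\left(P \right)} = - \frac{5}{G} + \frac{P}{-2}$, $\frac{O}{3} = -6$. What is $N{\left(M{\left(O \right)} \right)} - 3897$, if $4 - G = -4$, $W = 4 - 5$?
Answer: $- \frac{245583}{64} \approx -3837.2$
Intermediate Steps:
$W = -1$
$G = 8$ ($G = 4 - -4 = 4 + 4 = 8$)
$O = -18$ ($O = 3 \left(-6\right) = -18$)
$M{\left(P \right)} = - \frac{5}{8} - \frac{P}{2}$ ($M{\left(P \right)} = - \frac{5}{8} + \frac{P}{-2} = \left(-5\right) \frac{1}{8} + P \left(- \frac{1}{2}\right) = - \frac{5}{8} - \frac{P}{2}$)
$N{\left(R \right)} = -2 + R \left(-1 + R\right)$ ($N{\left(R \right)} = -2 + \left(R - 1\right) R = -2 + \left(-1 + R\right) R = -2 + R \left(-1 + R\right)$)
$N{\left(M{\left(O \right)} \right)} - 3897 = \left(-2 + \left(- \frac{5}{8} - -9\right)^{2} - \left(- \frac{5}{8} - -9\right)\right) - 3897 = \left(-2 + \left(- \frac{5}{8} + 9\right)^{2} - \left(- \frac{5}{8} + 9\right)\right) - 3897 = \left(-2 + \left(\frac{67}{8}\right)^{2} - \frac{67}{8}\right) - 3897 = \left(-2 + \frac{4489}{64} - \frac{67}{8}\right) - 3897 = \frac{3825}{64} - 3897 = - \frac{245583}{64}$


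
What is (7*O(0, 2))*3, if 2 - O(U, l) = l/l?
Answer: 21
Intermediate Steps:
O(U, l) = 1 (O(U, l) = 2 - l/l = 2 - 1*1 = 2 - 1 = 1)
(7*O(0, 2))*3 = (7*1)*3 = 7*3 = 21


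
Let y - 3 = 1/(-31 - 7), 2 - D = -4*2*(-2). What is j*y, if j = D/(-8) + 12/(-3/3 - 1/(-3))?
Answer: -7345/152 ≈ -48.322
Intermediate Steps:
D = -14 (D = 2 - (-4*2)*(-2) = 2 - (-8)*(-2) = 2 - 1*16 = 2 - 16 = -14)
y = 113/38 (y = 3 + 1/(-31 - 7) = 3 + 1/(-38) = 3 - 1/38 = 113/38 ≈ 2.9737)
j = -65/4 (j = -14/(-8) + 12/(-3/3 - 1/(-3)) = -14*(-⅛) + 12/(-3*⅓ - 1*(-⅓)) = 7/4 + 12/(-1 + ⅓) = 7/4 + 12/(-⅔) = 7/4 + 12*(-3/2) = 7/4 - 18 = -65/4 ≈ -16.250)
j*y = -65/4*113/38 = -7345/152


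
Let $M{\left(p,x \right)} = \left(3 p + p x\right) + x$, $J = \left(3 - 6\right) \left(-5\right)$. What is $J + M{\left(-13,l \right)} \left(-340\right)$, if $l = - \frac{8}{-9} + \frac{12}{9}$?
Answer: $\frac{67025}{3} \approx 22342.0$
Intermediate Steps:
$J = 15$ ($J = \left(-3\right) \left(-5\right) = 15$)
$l = \frac{20}{9}$ ($l = \left(-8\right) \left(- \frac{1}{9}\right) + 12 \cdot \frac{1}{9} = \frac{8}{9} + \frac{4}{3} = \frac{20}{9} \approx 2.2222$)
$M{\left(p,x \right)} = x + 3 p + p x$
$J + M{\left(-13,l \right)} \left(-340\right) = 15 + \left(\frac{20}{9} + 3 \left(-13\right) - \frac{260}{9}\right) \left(-340\right) = 15 + \left(\frac{20}{9} - 39 - \frac{260}{9}\right) \left(-340\right) = 15 - - \frac{66980}{3} = 15 + \frac{66980}{3} = \frac{67025}{3}$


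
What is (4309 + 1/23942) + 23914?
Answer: 675715067/23942 ≈ 28223.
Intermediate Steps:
(4309 + 1/23942) + 23914 = 103166079/23942 + 23914 = 675715067/23942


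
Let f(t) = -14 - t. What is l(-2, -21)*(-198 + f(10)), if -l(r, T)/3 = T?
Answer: -13986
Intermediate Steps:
l(r, T) = -3*T
l(-2, -21)*(-198 + f(10)) = (-3*(-21))*(-198 + (-14 - 1*10)) = 63*(-198 + (-14 - 10)) = 63*(-198 - 24) = 63*(-222) = -13986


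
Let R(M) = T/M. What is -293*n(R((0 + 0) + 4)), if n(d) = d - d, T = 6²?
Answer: 0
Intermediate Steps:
T = 36
R(M) = 36/M
n(d) = 0
-293*n(R((0 + 0) + 4)) = -293*0 = 0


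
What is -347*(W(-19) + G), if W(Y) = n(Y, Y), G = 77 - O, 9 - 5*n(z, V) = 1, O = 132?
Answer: 92649/5 ≈ 18530.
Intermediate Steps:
n(z, V) = 8/5 (n(z, V) = 9/5 - 1/5*1 = 9/5 - 1/5 = 8/5)
G = -55 (G = 77 - 1*132 = 77 - 132 = -55)
W(Y) = 8/5
-347*(W(-19) + G) = -347*(8/5 - 55) = -347*(-267/5) = 92649/5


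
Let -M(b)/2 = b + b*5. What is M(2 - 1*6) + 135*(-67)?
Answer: -8997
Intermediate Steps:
M(b) = -12*b (M(b) = -2*(b + b*5) = -2*(b + 5*b) = -12*b)
M(2 - 1*6) + 135*(-67) = -12*(2 - 1*6) + 135*(-67) = -12*(2 - 6) - 9045 = -12*(-4) - 9045 = 48 - 9045 = -8997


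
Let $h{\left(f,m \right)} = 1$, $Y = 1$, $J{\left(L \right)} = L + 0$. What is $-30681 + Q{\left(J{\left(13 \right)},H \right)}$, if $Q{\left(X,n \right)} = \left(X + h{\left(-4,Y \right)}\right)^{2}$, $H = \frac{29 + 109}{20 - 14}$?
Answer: $-30485$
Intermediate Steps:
$J{\left(L \right)} = L$
$H = 23$ ($H = \frac{138}{6} = 138 \cdot \frac{1}{6} = 23$)
$Q{\left(X,n \right)} = \left(1 + X\right)^{2}$ ($Q{\left(X,n \right)} = \left(X + 1\right)^{2} = \left(1 + X\right)^{2}$)
$-30681 + Q{\left(J{\left(13 \right)},H \right)} = -30681 + \left(1 + 13\right)^{2} = -30681 + 14^{2} = -30681 + 196 = -30485$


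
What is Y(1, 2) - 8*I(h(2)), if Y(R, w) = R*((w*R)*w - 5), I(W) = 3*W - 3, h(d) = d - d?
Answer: 23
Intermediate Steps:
h(d) = 0
I(W) = -3 + 3*W
Y(R, w) = R*(-5 + R*w²) (Y(R, w) = R*((R*w)*w - 5) = R*(R*w² - 5) = R*(-5 + R*w²))
Y(1, 2) - 8*I(h(2)) = 1*(-5 + 1*2²) - 8*(-3 + 3*0) = 1*(-5 + 1*4) - 8*(-3 + 0) = 1*(-5 + 4) - 8*(-3) = 1*(-1) + 24 = -1 + 24 = 23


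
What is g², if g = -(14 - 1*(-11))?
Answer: 625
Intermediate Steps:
g = -25 (g = -(14 + 11) = -1*25 = -25)
g² = (-25)² = 625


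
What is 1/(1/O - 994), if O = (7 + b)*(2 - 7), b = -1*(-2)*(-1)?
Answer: -25/24851 ≈ -0.0010060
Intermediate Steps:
b = -2 (b = 2*(-1) = -2)
O = -25 (O = (7 - 2)*(2 - 7) = 5*(-5) = -25)
1/(1/O - 994) = 1/(1/(-25) - 994) = 1/(-1/25 - 994) = 1/(-24851/25) = -25/24851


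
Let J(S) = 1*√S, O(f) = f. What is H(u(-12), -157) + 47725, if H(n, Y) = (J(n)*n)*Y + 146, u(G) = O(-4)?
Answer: 47871 + 1256*I ≈ 47871.0 + 1256.0*I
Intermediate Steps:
J(S) = √S
u(G) = -4
H(n, Y) = 146 + Y*n^(3/2) (H(n, Y) = (√n*n)*Y + 146 = n^(3/2)*Y + 146 = Y*n^(3/2) + 146 = 146 + Y*n^(3/2))
H(u(-12), -157) + 47725 = (146 - (-1256)*I) + 47725 = (146 + 1256*I) + 47725 = 47871 + 1256*I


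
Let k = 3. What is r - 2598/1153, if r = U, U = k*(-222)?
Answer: -770496/1153 ≈ -668.25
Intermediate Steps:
U = -666 (U = 3*(-222) = -666)
r = -666
r - 2598/1153 = -666 - 2598/1153 = -770496/1153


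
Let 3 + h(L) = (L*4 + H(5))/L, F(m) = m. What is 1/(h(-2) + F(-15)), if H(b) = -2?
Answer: -1/13 ≈ -0.076923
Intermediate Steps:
h(L) = -3 + (-2 + 4*L)/L (h(L) = -3 + (L*4 - 2)/L = -3 + (4*L - 2)/L = -3 + (-2 + 4*L)/L)
1/(h(-2) + F(-15)) = 1/((-2 - 2)/(-2) - 15) = 1/(-½*(-4) - 15) = 1/(2 - 15) = 1/(-13) = -1/13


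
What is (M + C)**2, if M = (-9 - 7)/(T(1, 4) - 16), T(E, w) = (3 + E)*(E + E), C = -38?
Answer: 1296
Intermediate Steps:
T(E, w) = 2*E*(3 + E) (T(E, w) = (3 + E)*(2*E) = 2*E*(3 + E))
M = 2 (M = (-9 - 7)/(2*1*(3 + 1) - 16) = -16/(2*1*4 - 16) = -16/(8 - 16) = -16/(-8) = -16*(-1/8) = 2)
(M + C)**2 = (2 - 38)**2 = (-36)**2 = 1296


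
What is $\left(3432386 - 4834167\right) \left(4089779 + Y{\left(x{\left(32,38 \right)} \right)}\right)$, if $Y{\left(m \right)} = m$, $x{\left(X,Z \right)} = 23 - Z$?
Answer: $-5732953469684$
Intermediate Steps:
$\left(3432386 - 4834167\right) \left(4089779 + Y{\left(x{\left(32,38 \right)} \right)}\right) = \left(3432386 - 4834167\right) \left(4089779 + \left(23 - 38\right)\right) = - 1401781 \left(4089779 + \left(23 - 38\right)\right) = - 1401781 \left(4089779 - 15\right) = \left(-1401781\right) 4089764 = -5732953469684$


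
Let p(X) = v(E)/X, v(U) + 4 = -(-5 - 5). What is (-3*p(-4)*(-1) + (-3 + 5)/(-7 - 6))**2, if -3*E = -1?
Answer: 14641/676 ≈ 21.658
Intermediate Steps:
E = 1/3 (E = -1/3*(-1) = 1/3 ≈ 0.33333)
v(U) = 6 (v(U) = -4 - (-5 - 5) = -4 - 1*(-10) = -4 + 10 = 6)
p(X) = 6/X
(-3*p(-4)*(-1) + (-3 + 5)/(-7 - 6))**2 = (-18/(-4)*(-1) + (-3 + 5)/(-7 - 6))**2 = (-18*(-1)/4*(-1) + 2/(-13))**2 = (-3*(-3/2)*(-1) + 2*(-1/13))**2 = ((9/2)*(-1) - 2/13)**2 = (-9/2 - 2/13)**2 = (-121/26)**2 = 14641/676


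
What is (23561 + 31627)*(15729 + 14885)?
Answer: 1689525432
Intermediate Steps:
(23561 + 31627)*(15729 + 14885) = 55188*30614 = 1689525432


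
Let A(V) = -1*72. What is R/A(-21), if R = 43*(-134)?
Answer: 2881/36 ≈ 80.028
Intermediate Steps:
A(V) = -72
R = -5762
R/A(-21) = -5762/(-72) = -5762*(-1/72) = 2881/36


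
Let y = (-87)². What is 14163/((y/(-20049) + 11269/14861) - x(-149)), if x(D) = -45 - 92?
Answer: 1406613400269/13644117055 ≈ 103.09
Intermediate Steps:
x(D) = -137
y = 7569
14163/((y/(-20049) + 11269/14861) - x(-149)) = 14163/((7569/(-20049) + 11269/14861) - 1*(-137)) = 14163/((7569*(-1/20049) + 11269*(1/14861)) + 137) = 14163/((-2523/6683 + 11269/14861) + 137) = 14163/(37816424/99316063 + 137) = 14163/(13644117055/99316063) = 14163*(99316063/13644117055) = 1406613400269/13644117055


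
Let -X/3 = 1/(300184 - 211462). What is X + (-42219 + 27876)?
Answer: -424179883/29574 ≈ -14343.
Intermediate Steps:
X = -1/29574 (X = -3/(300184 - 211462) = -3/88722 = -3*1/88722 = -1/29574 ≈ -3.3813e-5)
X + (-42219 + 27876) = -1/29574 + (-42219 + 27876) = -1/29574 - 14343 = -424179883/29574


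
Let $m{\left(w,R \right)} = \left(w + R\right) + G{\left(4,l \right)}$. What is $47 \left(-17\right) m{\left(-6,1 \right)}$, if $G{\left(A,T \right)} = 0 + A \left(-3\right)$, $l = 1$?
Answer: $13583$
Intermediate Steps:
$G{\left(A,T \right)} = - 3 A$ ($G{\left(A,T \right)} = 0 - 3 A = - 3 A$)
$m{\left(w,R \right)} = -12 + R + w$ ($m{\left(w,R \right)} = \left(w + R\right) - 12 = \left(R + w\right) - 12 = -12 + R + w$)
$47 \left(-17\right) m{\left(-6,1 \right)} = 47 \left(-17\right) \left(-12 + 1 - 6\right) = \left(-799\right) \left(-17\right) = 13583$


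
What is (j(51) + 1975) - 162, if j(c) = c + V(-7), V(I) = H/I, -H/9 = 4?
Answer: 13084/7 ≈ 1869.1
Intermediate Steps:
H = -36 (H = -9*4 = -36)
V(I) = -36/I
j(c) = 36/7 + c (j(c) = c - 36/(-7) = c - 36*(-⅐) = c + 36/7 = 36/7 + c)
(j(51) + 1975) - 162 = ((36/7 + 51) + 1975) - 162 = (393/7 + 1975) - 162 = 14218/7 - 162 = 13084/7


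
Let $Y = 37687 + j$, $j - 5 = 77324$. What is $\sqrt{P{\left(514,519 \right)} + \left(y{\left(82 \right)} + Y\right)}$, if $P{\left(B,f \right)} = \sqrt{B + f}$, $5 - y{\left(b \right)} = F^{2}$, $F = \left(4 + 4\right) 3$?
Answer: $\sqrt{114445 + \sqrt{1033}} \approx 338.34$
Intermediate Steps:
$j = 77329$ ($j = 5 + 77324 = 77329$)
$F = 24$ ($F = 8 \cdot 3 = 24$)
$y{\left(b \right)} = -571$ ($y{\left(b \right)} = 5 - 24^{2} = 5 - 576 = -571$)
$Y = 115016$ ($Y = 37687 + 77329 = 115016$)
$\sqrt{P{\left(514,519 \right)} + \left(y{\left(82 \right)} + Y\right)} = \sqrt{\sqrt{514 + 519} + \left(-571 + 115016\right)} = \sqrt{\sqrt{1033} + 114445} = \sqrt{114445 + \sqrt{1033}}$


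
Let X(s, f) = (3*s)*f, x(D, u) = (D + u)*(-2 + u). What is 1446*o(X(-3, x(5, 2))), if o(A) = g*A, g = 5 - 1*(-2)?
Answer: 0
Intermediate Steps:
g = 7 (g = 5 + 2 = 7)
x(D, u) = (-2 + u)*(D + u)
X(s, f) = 3*f*s
o(A) = 7*A
1446*o(X(-3, x(5, 2))) = 1446*(7*(3*(2² - 2*5 - 2*2 + 5*2)*(-3))) = 1446*(7*(3*(4 - 10 - 4 + 10)*(-3))) = 1446*(7*(3*0*(-3))) = 1446*(7*0) = 1446*0 = 0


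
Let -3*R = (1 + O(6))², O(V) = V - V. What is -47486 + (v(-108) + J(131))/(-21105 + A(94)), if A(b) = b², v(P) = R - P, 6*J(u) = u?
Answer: -1165211727/24538 ≈ -47486.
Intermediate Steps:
J(u) = u/6
O(V) = 0
R = -⅓ (R = -(1 + 0)²/3 = -⅓*1² = -⅓*1 = -⅓ ≈ -0.33333)
v(P) = -⅓ - P
-47486 + (v(-108) + J(131))/(-21105 + A(94)) = -47486 + ((-⅓ - 1*(-108)) + (⅙)*131)/(-21105 + 94²) = -47486 + ((-⅓ + 108) + 131/6)/(-21105 + 8836) = -47486 + (323/3 + 131/6)/(-12269) = -47486 + (259/2)*(-1/12269) = -47486 - 259/24538 = -1165211727/24538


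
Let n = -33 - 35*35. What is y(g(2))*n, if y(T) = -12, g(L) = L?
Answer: 15096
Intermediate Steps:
n = -1258 (n = -33 - 1225 = -1258)
y(g(2))*n = -12*(-1258) = 15096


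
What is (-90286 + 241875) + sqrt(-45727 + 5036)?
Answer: 151589 + I*sqrt(40691) ≈ 1.5159e+5 + 201.72*I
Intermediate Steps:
(-90286 + 241875) + sqrt(-45727 + 5036) = 151589 + sqrt(-40691) = 151589 + I*sqrt(40691)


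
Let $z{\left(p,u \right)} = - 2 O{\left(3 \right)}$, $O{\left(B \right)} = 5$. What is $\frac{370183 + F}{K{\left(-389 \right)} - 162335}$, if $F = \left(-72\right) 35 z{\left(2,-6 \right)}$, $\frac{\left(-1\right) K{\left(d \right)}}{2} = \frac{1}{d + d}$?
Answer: $- \frac{153803987}{63148314} \approx -2.4356$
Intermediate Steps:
$K{\left(d \right)} = - \frac{1}{d}$ ($K{\left(d \right)} = - \frac{2}{d + d} = - \frac{2}{2 d} = - 2 \frac{1}{2 d} = - \frac{1}{d}$)
$z{\left(p,u \right)} = -10$ ($z{\left(p,u \right)} = \left(-2\right) 5 = -10$)
$F = 25200$ ($F = \left(-72\right) 35 \left(-10\right) = \left(-2520\right) \left(-10\right) = 25200$)
$\frac{370183 + F}{K{\left(-389 \right)} - 162335} = \frac{370183 + 25200}{- \frac{1}{-389} - 162335} = \frac{395383}{\left(-1\right) \left(- \frac{1}{389}\right) - 162335} = \frac{395383}{\frac{1}{389} - 162335} = \frac{395383}{- \frac{63148314}{389}} = 395383 \left(- \frac{389}{63148314}\right) = - \frac{153803987}{63148314}$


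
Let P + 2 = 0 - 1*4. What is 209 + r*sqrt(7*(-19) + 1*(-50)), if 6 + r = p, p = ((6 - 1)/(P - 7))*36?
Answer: 209 - 258*I*sqrt(183)/13 ≈ 209.0 - 268.47*I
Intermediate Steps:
P = -6 (P = -2 + (0 - 1*4) = -2 + (0 - 4) = -2 - 4 = -6)
p = -180/13 (p = ((6 - 1)/(-6 - 7))*36 = (5/(-13))*36 = (5*(-1/13))*36 = -5/13*36 = -180/13 ≈ -13.846)
r = -258/13 (r = -6 - 180/13 = -258/13 ≈ -19.846)
209 + r*sqrt(7*(-19) + 1*(-50)) = 209 - 258*sqrt(7*(-19) + 1*(-50))/13 = 209 - 258*sqrt(-133 - 50)/13 = 209 - 258*I*sqrt(183)/13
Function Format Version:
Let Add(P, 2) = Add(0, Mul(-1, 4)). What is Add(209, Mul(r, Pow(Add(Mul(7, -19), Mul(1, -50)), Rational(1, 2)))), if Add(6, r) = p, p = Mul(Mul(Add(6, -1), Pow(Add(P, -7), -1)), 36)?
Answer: Add(209, Mul(Rational(-258, 13), I, Pow(183, Rational(1, 2)))) ≈ Add(209.00, Mul(-268.47, I))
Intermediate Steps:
P = -6 (P = Add(-2, Add(0, Mul(-1, 4))) = Add(-2, Add(0, -4)) = Add(-2, -4) = -6)
p = Rational(-180, 13) (p = Mul(Mul(Add(6, -1), Pow(Add(-6, -7), -1)), 36) = Mul(Mul(5, Pow(-13, -1)), 36) = Mul(Mul(5, Rational(-1, 13)), 36) = Mul(Rational(-5, 13), 36) = Rational(-180, 13) ≈ -13.846)
r = Rational(-258, 13) (r = Add(-6, Rational(-180, 13)) = Rational(-258, 13) ≈ -19.846)
Add(209, Mul(r, Pow(Add(Mul(7, -19), Mul(1, -50)), Rational(1, 2)))) = Add(209, Mul(Rational(-258, 13), Pow(Add(Mul(7, -19), Mul(1, -50)), Rational(1, 2)))) = Add(209, Mul(Rational(-258, 13), Pow(Add(-133, -50), Rational(1, 2)))) = Add(209, Mul(Rational(-258, 13), Pow(-183, Rational(1, 2)))) = Add(209, Mul(Rational(-258, 13), Mul(I, Pow(183, Rational(1, 2))))) = Add(209, Mul(Rational(-258, 13), I, Pow(183, Rational(1, 2))))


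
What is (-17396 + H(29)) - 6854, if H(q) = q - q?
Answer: -24250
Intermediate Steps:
H(q) = 0
(-17396 + H(29)) - 6854 = (-17396 + 0) - 6854 = -17396 - 6854 = -24250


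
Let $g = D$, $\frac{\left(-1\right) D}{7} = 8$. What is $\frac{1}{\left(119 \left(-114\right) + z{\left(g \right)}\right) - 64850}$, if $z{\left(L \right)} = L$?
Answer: $- \frac{1}{78472} \approx -1.2743 \cdot 10^{-5}$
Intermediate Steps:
$D = -56$ ($D = \left(-7\right) 8 = -56$)
$g = -56$
$\frac{1}{\left(119 \left(-114\right) + z{\left(g \right)}\right) - 64850} = \frac{1}{\left(119 \left(-114\right) - 56\right) - 64850} = \frac{1}{\left(-13566 - 56\right) - 64850} = \frac{1}{-13622 - 64850} = \frac{1}{-78472} = - \frac{1}{78472}$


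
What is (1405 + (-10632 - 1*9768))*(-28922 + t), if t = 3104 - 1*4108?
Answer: 568444370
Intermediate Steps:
t = -1004 (t = 3104 - 4108 = -1004)
(1405 + (-10632 - 1*9768))*(-28922 + t) = (1405 + (-10632 - 1*9768))*(-28922 - 1004) = (1405 + (-10632 - 9768))*(-29926) = (1405 - 20400)*(-29926) = -18995*(-29926) = 568444370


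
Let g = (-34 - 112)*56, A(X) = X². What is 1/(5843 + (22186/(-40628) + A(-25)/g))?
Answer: 11863376/69310320781 ≈ 0.00017116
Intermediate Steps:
g = -8176 (g = -146*56 = -8176)
1/(5843 + (22186/(-40628) + A(-25)/g)) = 1/(5843 + (22186/(-40628) + (-25)²/(-8176))) = 1/(5843 + (22186*(-1/40628) + 625*(-1/8176))) = 1/(5843 + (-11093/20314 - 625/8176)) = 1/(5843 - 7385187/11863376) = 1/(69310320781/11863376) = 11863376/69310320781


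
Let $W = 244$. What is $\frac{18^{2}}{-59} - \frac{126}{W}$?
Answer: $- \frac{43245}{7198} \approx -6.0079$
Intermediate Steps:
$\frac{18^{2}}{-59} - \frac{126}{W} = \frac{18^{2}}{-59} - \frac{126}{244} = 324 \left(- \frac{1}{59}\right) - \frac{63}{122} = - \frac{324}{59} - \frac{63}{122} = - \frac{43245}{7198}$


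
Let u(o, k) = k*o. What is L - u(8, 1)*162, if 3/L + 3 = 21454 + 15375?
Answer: -47726493/36826 ≈ -1296.0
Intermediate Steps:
L = 3/36826 (L = 3/(-3 + (21454 + 15375)) = 3/(-3 + 36829) = 3/36826 ≈ 8.1464e-5)
L - u(8, 1)*162 = 3/36826 - 1*8*162 = 3/36826 - 8*162 = 3/36826 - 1*1296 = 3/36826 - 1296 = -47726493/36826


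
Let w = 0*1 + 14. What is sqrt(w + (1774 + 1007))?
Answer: sqrt(2795) ≈ 52.868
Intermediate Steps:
w = 14 (w = 0 + 14 = 14)
sqrt(w + (1774 + 1007)) = sqrt(14 + (1774 + 1007)) = sqrt(14 + 2781) = sqrt(2795)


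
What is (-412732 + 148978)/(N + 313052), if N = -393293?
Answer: 87918/26747 ≈ 3.2870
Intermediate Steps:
(-412732 + 148978)/(N + 313052) = (-412732 + 148978)/(-393293 + 313052) = -263754/(-80241) = -263754*(-1/80241) = 87918/26747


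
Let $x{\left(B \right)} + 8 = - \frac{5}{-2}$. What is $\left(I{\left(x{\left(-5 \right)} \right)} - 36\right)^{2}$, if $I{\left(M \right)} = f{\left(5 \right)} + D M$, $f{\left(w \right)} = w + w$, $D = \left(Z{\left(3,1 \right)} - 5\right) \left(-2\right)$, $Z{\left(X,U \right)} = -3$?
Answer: $12996$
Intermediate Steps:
$x{\left(B \right)} = - \frac{11}{2}$ ($x{\left(B \right)} = -8 - \frac{5}{-2} = -8 - - \frac{5}{2} = -8 + \frac{5}{2} = - \frac{11}{2}$)
$D = 16$ ($D = \left(-3 - 5\right) \left(-2\right) = \left(-8\right) \left(-2\right) = 16$)
$f{\left(w \right)} = 2 w$
$I{\left(M \right)} = 10 + 16 M$ ($I{\left(M \right)} = 2 \cdot 5 + 16 M = 10 + 16 M$)
$\left(I{\left(x{\left(-5 \right)} \right)} - 36\right)^{2} = \left(\left(10 + 16 \left(- \frac{11}{2}\right)\right) - 36\right)^{2} = \left(\left(10 - 88\right) - 36\right)^{2} = \left(-78 - 36\right)^{2} = \left(-114\right)^{2} = 12996$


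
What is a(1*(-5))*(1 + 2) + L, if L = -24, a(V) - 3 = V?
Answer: -30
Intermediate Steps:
a(V) = 3 + V
a(1*(-5))*(1 + 2) + L = (3 + 1*(-5))*(1 + 2) - 24 = (3 - 5)*3 - 24 = -2*3 - 24 = -6 - 24 = -30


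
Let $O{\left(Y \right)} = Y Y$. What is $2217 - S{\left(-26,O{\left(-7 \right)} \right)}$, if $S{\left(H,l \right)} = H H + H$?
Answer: $1567$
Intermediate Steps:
$O{\left(Y \right)} = Y^{2}$
$S{\left(H,l \right)} = H + H^{2}$ ($S{\left(H,l \right)} = H^{2} + H = H + H^{2}$)
$2217 - S{\left(-26,O{\left(-7 \right)} \right)} = 2217 - - 26 \left(1 - 26\right) = 2217 - \left(-26\right) \left(-25\right) = 2217 - 650 = 1567$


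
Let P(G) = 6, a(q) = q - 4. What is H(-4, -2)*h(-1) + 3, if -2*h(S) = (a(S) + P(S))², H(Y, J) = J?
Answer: 4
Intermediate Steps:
a(q) = -4 + q
h(S) = -(2 + S)²/2 (h(S) = -((-4 + S) + 6)²/2 = -(2 + S)²/2)
H(-4, -2)*h(-1) + 3 = -(-1)*(2 - 1)² + 3 = -(-1)*1² + 3 = -(-1) + 3 = -2*(-½) + 3 = 1 + 3 = 4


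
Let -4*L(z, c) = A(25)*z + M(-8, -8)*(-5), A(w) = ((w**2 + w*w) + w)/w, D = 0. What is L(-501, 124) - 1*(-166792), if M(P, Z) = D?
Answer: 692719/4 ≈ 1.7318e+5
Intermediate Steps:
M(P, Z) = 0
A(w) = (w + 2*w**2)/w (A(w) = ((w**2 + w**2) + w)/w = (2*w**2 + w)/w = (w + 2*w**2)/w)
L(z, c) = -51*z/4 (L(z, c) = -((1 + 2*25)*z + 0*(-5))/4 = -((1 + 50)*z + 0)/4 = -(51*z + 0)/4 = -51*z/4)
L(-501, 124) - 1*(-166792) = -51/4*(-501) - 1*(-166792) = 25551/4 + 166792 = 692719/4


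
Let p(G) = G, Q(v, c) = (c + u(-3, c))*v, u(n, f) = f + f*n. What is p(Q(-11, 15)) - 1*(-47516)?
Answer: 47681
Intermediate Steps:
Q(v, c) = -c*v (Q(v, c) = (c + c*(1 - 3))*v = (c + c*(-2))*v = (c - 2*c)*v = (-c)*v = -c*v)
p(Q(-11, 15)) - 1*(-47516) = -1*15*(-11) - 1*(-47516) = 165 + 47516 = 47681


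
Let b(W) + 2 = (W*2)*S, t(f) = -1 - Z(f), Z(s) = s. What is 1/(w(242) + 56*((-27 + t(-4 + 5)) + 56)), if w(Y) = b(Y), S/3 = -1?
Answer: 1/58 ≈ 0.017241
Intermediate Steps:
S = -3 (S = 3*(-1) = -3)
t(f) = -1 - f
b(W) = -2 - 6*W (b(W) = -2 + (W*2)*(-3) = -2 + (2*W)*(-3) = -2 - 6*W)
w(Y) = -2 - 6*Y
1/(w(242) + 56*((-27 + t(-4 + 5)) + 56)) = 1/((-2 - 6*242) + 56*((-27 + (-1 - (-4 + 5))) + 56)) = 1/((-2 - 1452) + 56*((-27 + (-1 - 1*1)) + 56)) = 1/(-1454 + 56*((-27 + (-1 - 1)) + 56)) = 1/(-1454 + 56*((-27 - 2) + 56)) = 1/(-1454 + 56*(-29 + 56)) = 1/(-1454 + 56*27) = 1/(-1454 + 1512) = 1/58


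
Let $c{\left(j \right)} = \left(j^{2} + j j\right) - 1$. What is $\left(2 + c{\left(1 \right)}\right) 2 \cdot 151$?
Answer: $906$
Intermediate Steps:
$c{\left(j \right)} = -1 + 2 j^{2}$ ($c{\left(j \right)} = \left(j^{2} + j^{2}\right) - 1 = 2 j^{2} - 1 = -1 + 2 j^{2}$)
$\left(2 + c{\left(1 \right)}\right) 2 \cdot 151 = \left(2 - \left(1 - 2 \cdot 1^{2}\right)\right) 2 \cdot 151 = \left(2 + \left(-1 + 2 \cdot 1\right)\right) 2 \cdot 151 = \left(2 + \left(-1 + 2\right)\right) 2 \cdot 151 = \left(2 + 1\right) 2 \cdot 151 = 3 \cdot 2 \cdot 151 = 6 \cdot 151 = 906$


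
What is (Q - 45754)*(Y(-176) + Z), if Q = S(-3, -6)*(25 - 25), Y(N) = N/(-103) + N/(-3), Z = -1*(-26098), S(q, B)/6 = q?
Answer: -369826745252/309 ≈ -1.1969e+9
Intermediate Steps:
S(q, B) = 6*q
Z = 26098
Y(N) = -106*N/309 (Y(N) = N*(-1/103) + N*(-⅓) = -N/103 - N/3 = -106*N/309)
Q = 0 (Q = (6*(-3))*(25 - 25) = -18*0 = 0)
(Q - 45754)*(Y(-176) + Z) = (0 - 45754)*(-106/309*(-176) + 26098) = -45754*(18656/309 + 26098) = -45754*8082938/309 = -369826745252/309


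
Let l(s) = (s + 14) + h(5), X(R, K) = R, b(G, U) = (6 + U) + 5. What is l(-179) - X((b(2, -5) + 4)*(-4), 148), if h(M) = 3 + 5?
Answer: -117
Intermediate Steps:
h(M) = 8
b(G, U) = 11 + U
l(s) = 22 + s (l(s) = (s + 14) + 8 = (14 + s) + 8 = 22 + s)
l(-179) - X((b(2, -5) + 4)*(-4), 148) = (22 - 179) - ((11 - 5) + 4)*(-4) = -157 - (6 + 4)*(-4) = -157 - 10*(-4) = -157 - 1*(-40) = -157 + 40 = -117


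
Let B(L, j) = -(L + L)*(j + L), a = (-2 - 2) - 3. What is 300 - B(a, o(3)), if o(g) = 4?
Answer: 342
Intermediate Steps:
a = -7 (a = -4 - 3 = -7)
B(L, j) = -2*L*(L + j)
300 - B(a, o(3)) = 300 - (-2)*(-7)*(-7 + 4) = 300 - (-2)*(-7)*(-3) = 300 - 1*(-42) = 300 + 42 = 342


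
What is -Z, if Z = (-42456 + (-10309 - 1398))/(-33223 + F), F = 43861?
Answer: 54163/10638 ≈ 5.0915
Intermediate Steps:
Z = -54163/10638 (Z = (-42456 + (-10309 - 1398))/(-33223 + 43861) = (-42456 - 11707)/10638 = -54163*1/10638 = -54163/10638 ≈ -5.0915)
-Z = -1*(-54163/10638) = 54163/10638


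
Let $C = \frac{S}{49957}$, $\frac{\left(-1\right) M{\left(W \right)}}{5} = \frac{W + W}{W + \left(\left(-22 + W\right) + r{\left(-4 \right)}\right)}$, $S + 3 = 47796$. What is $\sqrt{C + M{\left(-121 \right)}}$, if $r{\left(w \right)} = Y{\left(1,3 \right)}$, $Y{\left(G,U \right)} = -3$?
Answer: $\frac{i \sqrt{636077143459041}}{13338519} \approx 1.8908 i$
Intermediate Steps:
$S = 47793$ ($S = -3 + 47796 = 47793$)
$r{\left(w \right)} = -3$
$M{\left(W \right)} = - \frac{10 W}{-25 + 2 W}$ ($M{\left(W \right)} = - 5 \frac{W + W}{W + \left(\left(-22 + W\right) - 3\right)} = - 5 \frac{2 W}{W + \left(-25 + W\right)} = - 5 \frac{2 W}{-25 + 2 W} = - \frac{10 W}{-25 + 2 W}$)
$C = \frac{47793}{49957} \approx 0.95668$
$\sqrt{C + M{\left(-121 \right)}} = \sqrt{\frac{47793}{49957} - - \frac{1210}{-25 + 2 \left(-121\right)}} = \sqrt{\frac{47793}{49957} - - \frac{1210}{-25 - 242}} = \sqrt{\frac{47793}{49957} - - \frac{1210}{-267}} = \sqrt{\frac{47793}{49957} - \left(-1210\right) \left(- \frac{1}{267}\right)} = \sqrt{\frac{47793}{49957} - \frac{1210}{267}} = \sqrt{- \frac{47687239}{13338519}} = \frac{i \sqrt{636077143459041}}{13338519}$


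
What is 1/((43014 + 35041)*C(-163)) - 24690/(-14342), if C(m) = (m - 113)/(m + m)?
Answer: 132976447423/77243071890 ≈ 1.7215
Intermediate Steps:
C(m) = (-113 + m)/(2*m) (C(m) = (-113 + m)/((2*m)) = (-113 + m)*(1/(2*m)) = (-113 + m)/(2*m))
1/((43014 + 35041)*C(-163)) - 24690/(-14342) = 1/((43014 + 35041)*(((½)*(-113 - 163)/(-163)))) - 24690/(-14342) = 1/(78055*(((½)*(-1/163)*(-276)))) - 24690*(-1/14342) = 1/(78055*(138/163)) + 12345/7171 = (1/78055)*(163/138) + 12345/7171 = 163/10771590 + 12345/7171 = 132976447423/77243071890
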